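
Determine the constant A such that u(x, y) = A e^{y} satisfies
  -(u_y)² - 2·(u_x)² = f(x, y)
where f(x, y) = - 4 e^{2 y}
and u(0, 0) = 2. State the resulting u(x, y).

Substitute the ansatz u = A e^{y} into the left-hand side.
Derivatives of the ansatz:
  u_y = A e^{y}
  u_x = 0
Term by term:
  -(u_y)² = - A^{2} e^{2 y}
  -2·(u_x)² = 0
So the left-hand side equals
  - A^{2} e^{2 y}
This must equal f(x, y) = - 4 e^{2 y} identically.
Matching coefficients of the independent functions:
  [e^{2 y}]:  - A^{2} = -4
These equations allow (A) = (-2) or (2).
Impose the point condition(s):
  u(0, 0) = 2  ⟹  A = 2
Only A = 2 satisfies everything.
Hence u(x, y) = 2 e^{y}.

Answer: u(x, y) = 2 e^{y}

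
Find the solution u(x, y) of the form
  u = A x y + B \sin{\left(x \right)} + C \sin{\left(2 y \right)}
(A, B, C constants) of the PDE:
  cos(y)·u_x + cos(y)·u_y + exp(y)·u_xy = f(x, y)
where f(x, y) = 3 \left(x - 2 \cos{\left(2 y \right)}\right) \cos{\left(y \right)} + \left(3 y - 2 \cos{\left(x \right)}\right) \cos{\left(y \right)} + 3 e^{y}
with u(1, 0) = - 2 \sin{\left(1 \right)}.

Substitute the ansatz u = A x y + B \sin{\left(x \right)} + C \sin{\left(2 y \right)} into the left-hand side.
Derivatives of the ansatz:
  u_x = A y + B \cos{\left(x \right)}
  u_y = A x + 2 C \cos{\left(2 y \right)}
  u_xy = A
Term by term:
  cos(y)·u_x = A y \cos{\left(y \right)} + B \cos{\left(x \right)} \cos{\left(y \right)}
  cos(y)·u_y = A x \cos{\left(y \right)} + 2 C \cos{\left(y \right)} \cos{\left(2 y \right)}
  exp(y)·u_xy = A e^{y}
So the left-hand side equals
  A x \cos{\left(y \right)} + A y \cos{\left(y \right)} + A e^{y} + B \cos{\left(x \right)} \cos{\left(y \right)} + 2 C \cos{\left(y \right)} \cos{\left(2 y \right)}
This must equal f(x, y) identically; expanded, f = 3 x \cos{\left(y \right)} + 3 y \cos{\left(y \right)} + 3 e^{y} - 2 \cos{\left(x \right)} \cos{\left(y \right)} - 6 \cos{\left(y \right)} \cos{\left(2 y \right)}.
Matching coefficients of the independent functions:
  [x \cos{\left(y \right)}, y \cos{\left(y \right)}, e^{y}]:  A = 3
  [\cos{\left(x \right)} \cos{\left(y \right)}]:  B = -2
  [\cos{\left(y \right)} \cos{\left(2 y \right)}]:  2 C = -6
Solving: A = 3, B = -2, C = -3.
Check against the point condition:
  u(1, 0) = - 2 \sin{\left(1 \right)}  ⟹  B \sin{\left(1 \right)} = - 2 \sin{\left(1 \right)}  ✓
Hence u(x, y) = 3 x y - 2 \sin{\left(x \right)} - 3 \sin{\left(2 y \right)}.

Answer: u(x, y) = 3 x y - 2 \sin{\left(x \right)} - 3 \sin{\left(2 y \right)}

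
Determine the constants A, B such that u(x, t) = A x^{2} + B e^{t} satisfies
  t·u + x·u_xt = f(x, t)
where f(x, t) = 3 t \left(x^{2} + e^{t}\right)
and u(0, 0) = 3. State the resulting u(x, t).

Substitute the ansatz u = A x^{2} + B e^{t} into the left-hand side.
Derivatives of the ansatz:
  u_xt = 0
Term by term:
  t·u = A t x^{2} + B t e^{t}
  x·u_xt = 0
So the left-hand side equals
  A t x^{2} + B t e^{t}
This must equal f(x, t) identically; expanded, f = 3 t x^{2} + 3 t e^{t}.
Matching coefficients of the independent functions:
  [t x^{2}]:  A = 3
  [t e^{t}]:  B = 3
Solving: A = 3, B = 3.
Check against the point condition:
  u(0, 0) = 3  ⟹  B = 3  ✓
Hence u(x, t) = 3 x^{2} + 3 e^{t}.

Answer: u(x, t) = 3 x^{2} + 3 e^{t}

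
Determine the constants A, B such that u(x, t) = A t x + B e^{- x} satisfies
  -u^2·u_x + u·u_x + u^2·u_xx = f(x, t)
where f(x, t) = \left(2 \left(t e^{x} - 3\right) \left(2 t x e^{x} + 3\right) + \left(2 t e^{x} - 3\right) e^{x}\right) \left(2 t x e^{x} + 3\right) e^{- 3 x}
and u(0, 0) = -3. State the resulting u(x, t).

Substitute the ansatz u = A t x + B e^{- x} into the left-hand side.
Derivatives of the ansatz:
  u_x = A t - B e^{- x}
  u_xx = B e^{- x}
Term by term:
  -u^2·u_x = - A^{3} t^{3} x^{2} + A^{2} B t^{2} x^{2} e^{- x} - 2 A^{2} B t^{2} x e^{- x} + 2 A B^{2} t x e^{- 2 x} - A B^{2} t e^{- 2 x} + B^{3} e^{- 3 x}
  u·u_x = A^{2} t^{2} x - A B t x e^{- x} + A B t e^{- x} - B^{2} e^{- 2 x}
  u^2·u_xx = A^{2} B t^{2} x^{2} e^{- x} + 2 A B^{2} t x e^{- 2 x} + B^{3} e^{- 3 x}
So the left-hand side equals
  - A^{3} t^{3} x^{2} + 2 A^{2} B t^{2} x^{2} e^{- x} - 2 A^{2} B t^{2} x e^{- x} + A^{2} t^{2} x + 4 A B^{2} t x e^{- 2 x} - A B^{2} t e^{- 2 x} - A B t x e^{- x} + A B t e^{- x} + 2 B^{3} e^{- 3 x} - B^{2} e^{- 2 x}
This must equal f(x, t) identically; expanded, f = 8 t^{3} x^{2} - 24 t^{2} x^{2} e^{- x} + 4 t^{2} x + 24 t^{2} x e^{- x} - 6 t x e^{- x} - 72 t x e^{- 2 x} + 6 t e^{- x} + 18 t e^{- 2 x} - 9 e^{- 2 x} - 54 e^{- 3 x}.
Matching coefficients of the independent functions:
  [t e^{- 2 x}]:  - A B^{2} = 18
  [t e^{- x}]:  A B = 6
  [t^{2} x]:  A^{2} = 4
  [t^{3} x^{2}]:  - A^{3} = 8
  [t x e^{- 2 x}]:  4 A B^{2} = -72
  [t x e^{- x}]:  - A B = -6
  [t^{2} x e^{- x}]:  - 2 A^{2} B = 24
  [t^{2} x^{2} e^{- x}]:  2 A^{2} B = -24
  [e^{- 3 x}]:  2 B^{3} = -54
  [e^{- 2 x}]:  - B^{2} = -9
Solving: A = -2, B = -3.
Check against the point condition:
  u(0, 0) = -3  ⟹  B = -3  ✓
Hence u(x, t) = - 2 t x - 3 e^{- x}.

Answer: u(x, t) = - 2 t x - 3 e^{- x}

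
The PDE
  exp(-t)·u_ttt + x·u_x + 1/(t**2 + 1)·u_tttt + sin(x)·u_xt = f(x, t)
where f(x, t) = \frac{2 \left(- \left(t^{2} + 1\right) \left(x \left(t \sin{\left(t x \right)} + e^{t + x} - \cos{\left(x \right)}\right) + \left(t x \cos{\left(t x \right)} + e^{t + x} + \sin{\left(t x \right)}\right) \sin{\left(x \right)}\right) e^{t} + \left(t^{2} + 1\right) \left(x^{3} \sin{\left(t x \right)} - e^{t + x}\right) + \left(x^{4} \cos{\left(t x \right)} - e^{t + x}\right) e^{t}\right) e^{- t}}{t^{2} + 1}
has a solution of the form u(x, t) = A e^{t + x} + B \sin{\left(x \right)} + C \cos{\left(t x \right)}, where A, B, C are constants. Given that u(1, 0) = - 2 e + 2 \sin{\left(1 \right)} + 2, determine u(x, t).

Answer: u(x, t) = - 2 e^{t + x} + 2 \sin{\left(x \right)} + 2 \cos{\left(t x \right)}

Derivation:
Substitute the ansatz u = A e^{t + x} + B \sin{\left(x \right)} + C \cos{\left(t x \right)} into the left-hand side.
Derivatives of the ansatz:
  u_ttt = A e^{t} e^{x} + C x^{3} \sin{\left(t x \right)}
  u_x = A e^{t} e^{x} + B \cos{\left(x \right)} - C t \sin{\left(t x \right)}
  u_tttt = A e^{t} e^{x} + C x^{4} \cos{\left(t x \right)}
  u_xt = A e^{t} e^{x} - C t x \cos{\left(t x \right)} - C \sin{\left(t x \right)}
Term by term:
  exp(-t)·u_ttt = A e^{x} + C x^{3} e^{- t} \sin{\left(t x \right)}
  x·u_x = A x e^{t} e^{x} + B x \cos{\left(x \right)} - C t x \sin{\left(t x \right)}
  1/(t**2 + 1)·u_tttt = \frac{A e^{t} e^{x}}{t^{2} + 1} + \frac{C x^{4} \cos{\left(t x \right)}}{t^{2} + 1}
  sin(x)·u_xt = A e^{t} e^{x} \sin{\left(x \right)} - C t x \sin{\left(x \right)} \cos{\left(t x \right)} - C \sin{\left(x \right)} \sin{\left(t x \right)}
So the left-hand side equals
  A x e^{t} e^{x} + A e^{t} e^{x} \sin{\left(x \right)} + A e^{x} + \frac{A e^{t} e^{x}}{t^{2} + 1} + B x \cos{\left(x \right)} - C t x \sin{\left(x \right)} \cos{\left(t x \right)} - C t x \sin{\left(t x \right)} + \frac{C x^{4} \cos{\left(t x \right)}}{t^{2} + 1} + C x^{3} e^{- t} \sin{\left(t x \right)} - C \sin{\left(x \right)} \sin{\left(t x \right)}
This must equal f(x, t) identically; expanded, f = - 2 t x \sin{\left(x \right)} \cos{\left(t x \right)} - 2 t x \sin{\left(t x \right)} + \frac{2 x^{4} \cos{\left(t x \right)}}{t^{2} + 1} + 2 x^{3} e^{- t} \sin{\left(t x \right)} - 2 x e^{t} e^{x} + 2 x \cos{\left(x \right)} - 2 e^{t} e^{x} \sin{\left(x \right)} - 2 e^{x} - 2 \sin{\left(x \right)} \sin{\left(t x \right)} - \frac{2 e^{t} e^{x}}{t^{2} + 1}.
Matching coefficients of the independent functions:
  [x \cos{\left(x \right)}]:  B = 2
  [\sin{\left(x \right)} \sin{\left(t x \right)}, t x \sin{\left(t x \right)}, t x \sin{\left(x \right)} \cos{\left(t x \right)}]:  - C = -2
  [x e^{t} e^{x}, \frac{e^{t} e^{x}}{t^{2} + 1}, e^{t} e^{x} \sin{\left(x \right)}, e^{x}]:  A = -2
  [x^{3} e^{- t} \sin{\left(t x \right)}, \frac{x^{4} \cos{\left(t x \right)}}{t^{2} + 1}]:  C = 2
Solving: A = -2, B = 2, C = 2.
Check against the point condition:
  u(1, 0) = - 2 e + 2 \sin{\left(1 \right)} + 2  ⟹  e A + B \sin{\left(1 \right)} + C = - 2 e + 2 \sin{\left(1 \right)} + 2  ✓
Hence u(x, t) = - 2 e^{t + x} + 2 \sin{\left(x \right)} + 2 \cos{\left(t x \right)}.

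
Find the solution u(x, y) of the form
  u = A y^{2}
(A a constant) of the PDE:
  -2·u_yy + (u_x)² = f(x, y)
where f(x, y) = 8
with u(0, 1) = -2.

Answer: u(x, y) = - 2 y^{2}

Derivation:
Substitute the ansatz u = A y^{2} into the left-hand side.
Derivatives of the ansatz:
  u_yy = 2 A
  u_x = 0
Term by term:
  -2·u_yy = - 4 A
  (u_x)² = 0
So the left-hand side equals
  - 4 A
This must equal f(x, y) = 8 identically.
Matching coefficients of the independent functions:
  [constant term]:  - 4 A = 8
Solving: A = -2.
Check against the point condition:
  u(0, 1) = -2  ⟹  A = -2  ✓
Hence u(x, y) = - 2 y^{2}.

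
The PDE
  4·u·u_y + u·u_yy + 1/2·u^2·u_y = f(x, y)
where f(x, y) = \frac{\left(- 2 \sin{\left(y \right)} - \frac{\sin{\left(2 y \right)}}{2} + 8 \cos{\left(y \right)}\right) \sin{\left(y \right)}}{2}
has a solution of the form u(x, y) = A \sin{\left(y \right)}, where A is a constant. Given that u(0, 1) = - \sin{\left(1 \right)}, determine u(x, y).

Substitute the ansatz u = A \sin{\left(y \right)} into the left-hand side.
Derivatives of the ansatz:
  u_y = A \cos{\left(y \right)}
  u_yy = - A \sin{\left(y \right)}
Term by term:
  4·u·u_y = 4 A^{2} \sin{\left(y \right)} \cos{\left(y \right)}
  u·u_yy = - A^{2} \sin^{2}{\left(y \right)}
  1/2·u^2·u_y = \frac{A^{3} \sin^{2}{\left(y \right)} \cos{\left(y \right)}}{2}
So the left-hand side equals
  \frac{A^{3} \sin^{2}{\left(y \right)} \cos{\left(y \right)}}{2} - A^{2} \sin^{2}{\left(y \right)} + 4 A^{2} \sin{\left(y \right)} \cos{\left(y \right)}
This must equal f(x, y) identically; expanded, f = - \frac{\sin^{2}{\left(y \right)} \cos{\left(y \right)}}{2} - \sin^{2}{\left(y \right)} + 4 \sin{\left(y \right)} \cos{\left(y \right)}.
Matching coefficients of the independent functions:
  [\sin{\left(y \right)} \cos{\left(y \right)}]:  4 A^{2} = 4
  [\sin^{2}{\left(y \right)} \cos{\left(y \right)}]:  \frac{A^{3}}{2} = - \frac{1}{2}
  [\sin^{2}{\left(y \right)}]:  - A^{2} = -1
Solving: A = -1.
Check against the point condition:
  u(0, 1) = - \sin{\left(1 \right)}  ⟹  A \sin{\left(1 \right)} = - \sin{\left(1 \right)}  ✓
Hence u(x, y) = - \sin{\left(y \right)}.

Answer: u(x, y) = - \sin{\left(y \right)}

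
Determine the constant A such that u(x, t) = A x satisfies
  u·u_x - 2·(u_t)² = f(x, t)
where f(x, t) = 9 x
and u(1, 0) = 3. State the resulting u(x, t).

Answer: u(x, t) = 3 x

Derivation:
Substitute the ansatz u = A x into the left-hand side.
Derivatives of the ansatz:
  u_x = A
  u_t = 0
Term by term:
  u·u_x = A^{2} x
  -2·(u_t)² = 0
So the left-hand side equals
  A^{2} x
This must equal f(x, t) = 9 x identically.
Matching coefficients of the independent functions:
  [x]:  A^{2} = 9
These equations allow (A) = (-3) or (3).
Impose the point condition(s):
  u(1, 0) = 3  ⟹  A = 3
Only A = 3 satisfies everything.
Hence u(x, t) = 3 x.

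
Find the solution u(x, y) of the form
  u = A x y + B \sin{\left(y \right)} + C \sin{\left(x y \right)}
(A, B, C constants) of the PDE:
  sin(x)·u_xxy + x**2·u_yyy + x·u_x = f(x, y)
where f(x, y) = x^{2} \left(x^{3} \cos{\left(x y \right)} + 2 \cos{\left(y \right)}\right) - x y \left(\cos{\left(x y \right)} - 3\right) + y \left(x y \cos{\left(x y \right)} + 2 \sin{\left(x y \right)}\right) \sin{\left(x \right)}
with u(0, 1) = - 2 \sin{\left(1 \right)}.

Substitute the ansatz u = A x y + B \sin{\left(y \right)} + C \sin{\left(x y \right)} into the left-hand side.
Derivatives of the ansatz:
  u_xxy = - C x y^{2} \cos{\left(x y \right)} - 2 C y \sin{\left(x y \right)}
  u_yyy = - B \cos{\left(y \right)} - C x^{3} \cos{\left(x y \right)}
  u_x = A y + C y \cos{\left(x y \right)}
Term by term:
  sin(x)·u_xxy = - C x y^{2} \sin{\left(x \right)} \cos{\left(x y \right)} - 2 C y \sin{\left(x \right)} \sin{\left(x y \right)}
  x**2·u_yyy = - B x^{2} \cos{\left(y \right)} - C x^{5} \cos{\left(x y \right)}
  x·u_x = A x y + C x y \cos{\left(x y \right)}
So the left-hand side equals
  A x y - B x^{2} \cos{\left(y \right)} - C x^{5} \cos{\left(x y \right)} - C x y^{2} \sin{\left(x \right)} \cos{\left(x y \right)} + C x y \cos{\left(x y \right)} - 2 C y \sin{\left(x \right)} \sin{\left(x y \right)}
This must equal f(x, y) identically; expanded, f = x^{5} \cos{\left(x y \right)} + 2 x^{2} \cos{\left(y \right)} + x y^{2} \sin{\left(x \right)} \cos{\left(x y \right)} - x y \cos{\left(x y \right)} + 3 x y + 2 y \sin{\left(x \right)} \sin{\left(x y \right)}.
Matching coefficients of the independent functions:
  [x y]:  A = 3
  [x^{2} \cos{\left(y \right)}]:  - B = 2
  [x^{5} \cos{\left(x y \right)}, x y^{2} \sin{\left(x \right)} \cos{\left(x y \right)}]:  - C = 1
  [x y \cos{\left(x y \right)}]:  C = -1
  [y \sin{\left(x \right)} \sin{\left(x y \right)}]:  - 2 C = 2
Solving: A = 3, B = -2, C = -1.
Check against the point condition:
  u(0, 1) = - 2 \sin{\left(1 \right)}  ⟹  B \sin{\left(1 \right)} = - 2 \sin{\left(1 \right)}  ✓
Hence u(x, y) = 3 x y - 2 \sin{\left(y \right)} - \sin{\left(x y \right)}.

Answer: u(x, y) = 3 x y - 2 \sin{\left(y \right)} - \sin{\left(x y \right)}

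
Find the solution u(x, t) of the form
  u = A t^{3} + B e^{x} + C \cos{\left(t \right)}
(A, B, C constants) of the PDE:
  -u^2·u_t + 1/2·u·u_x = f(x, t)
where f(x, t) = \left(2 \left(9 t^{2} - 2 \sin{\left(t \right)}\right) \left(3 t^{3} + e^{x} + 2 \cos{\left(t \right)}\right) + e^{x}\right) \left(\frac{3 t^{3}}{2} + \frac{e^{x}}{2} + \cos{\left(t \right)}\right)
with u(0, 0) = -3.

Substitute the ansatz u = A t^{3} + B e^{x} + C \cos{\left(t \right)} into the left-hand side.
Derivatives of the ansatz:
  u_t = 3 A t^{2} - C \sin{\left(t \right)}
  u_x = B e^{x}
Term by term:
  -u^2·u_t = - 3 A^{3} t^{8} - 6 A^{2} B t^{5} e^{x} + A^{2} C t^{6} \sin{\left(t \right)} - 6 A^{2} C t^{5} \cos{\left(t \right)} - 3 A B^{2} t^{2} e^{2 x} + 2 A B C t^{3} e^{x} \sin{\left(t \right)} - 6 A B C t^{2} e^{x} \cos{\left(t \right)} + 2 A C^{2} t^{3} \sin{\left(t \right)} \cos{\left(t \right)} - 3 A C^{2} t^{2} \cos^{2}{\left(t \right)} + B^{2} C e^{2 x} \sin{\left(t \right)} + 2 B C^{2} e^{x} \sin{\left(t \right)} \cos{\left(t \right)} + C^{3} \sin{\left(t \right)} \cos^{2}{\left(t \right)}
  1/2·u·u_x = \frac{A B t^{3} e^{x}}{2} + \frac{B^{2} e^{2 x}}{2} + \frac{B C e^{x} \cos{\left(t \right)}}{2}
So the left-hand side equals
  - 3 A^{3} t^{8} - 6 A^{2} B t^{5} e^{x} + A^{2} C t^{6} \sin{\left(t \right)} - 6 A^{2} C t^{5} \cos{\left(t \right)} - 3 A B^{2} t^{2} e^{2 x} + 2 A B C t^{3} e^{x} \sin{\left(t \right)} - 6 A B C t^{2} e^{x} \cos{\left(t \right)} + \frac{A B t^{3} e^{x}}{2} + 2 A C^{2} t^{3} \sin{\left(t \right)} \cos{\left(t \right)} - 3 A C^{2} t^{2} \cos^{2}{\left(t \right)} + B^{2} C e^{2 x} \sin{\left(t \right)} + \frac{B^{2} e^{2 x}}{2} + 2 B C^{2} e^{x} \sin{\left(t \right)} \cos{\left(t \right)} + \frac{B C e^{x} \cos{\left(t \right)}}{2} + C^{3} \sin{\left(t \right)} \cos^{2}{\left(t \right)}
This must equal f(x, t) identically; expanded, f = 81 t^{8} - 18 t^{6} \sin{\left(t \right)} + 54 t^{5} e^{x} + 108 t^{5} \cos{\left(t \right)} - 12 t^{3} e^{x} \sin{\left(t \right)} + \frac{3 t^{3} e^{x}}{2} - 24 t^{3} \sin{\left(t \right)} \cos{\left(t \right)} + 9 t^{2} e^{2 x} + 36 t^{2} e^{x} \cos{\left(t \right)} + 36 t^{2} \cos^{2}{\left(t \right)} - 2 e^{2 x} \sin{\left(t \right)} + \frac{e^{2 x}}{2} - 8 e^{x} \sin{\left(t \right)} \cos{\left(t \right)} + e^{x} \cos{\left(t \right)} - 8 \sin{\left(t \right)} \cos^{2}{\left(t \right)}.
Matching coefficients of the independent functions:
(each divided by its leading coefficient; functions giving the same equation are listed together)
  [t^{8}]:  A^{3} + 27 = 0
  [t^{2} e^{2 x}]:  A B^{2} + 3 = 0
  [t^{2} \cos^{2}{\left(t \right)}, t^{3} \sin{\left(t \right)} \cos{\left(t \right)}]:  A C^{2} + 12 = 0
  [t^{3} e^{x}]:  A B - 3 = 0
  [t^{5} e^{x}]:  A^{2} B + 9 = 0
  [t^{5} \cos{\left(t \right)}, t^{6} \sin{\left(t \right)}]:  A^{2} C + 18 = 0
  [e^{x} \cos{\left(t \right)}]:  B C - 2 = 0
  [e^{2 x} \sin{\left(t \right)}]:  B^{2} C + 2 = 0
  [\sin{\left(t \right)} \cos^{2}{\left(t \right)}]:  C^{3} + 8 = 0
  [t^{2} e^{x} \cos{\left(t \right)}, t^{3} e^{x} \sin{\left(t \right)}]:  A B C + 6 = 0
  [e^{x} \sin{\left(t \right)} \cos{\left(t \right)}]:  B C^{2} + 4 = 0
  [e^{2 x}]:  B^{2} - 1 = 0
Solving: A = -3, B = -1, C = -2.
Check against the point condition:
  u(0, 0) = -3  ⟹  B + C = -3  ✓
Hence u(x, t) = - 3 t^{3} - e^{x} - 2 \cos{\left(t \right)}.

Answer: u(x, t) = - 3 t^{3} - e^{x} - 2 \cos{\left(t \right)}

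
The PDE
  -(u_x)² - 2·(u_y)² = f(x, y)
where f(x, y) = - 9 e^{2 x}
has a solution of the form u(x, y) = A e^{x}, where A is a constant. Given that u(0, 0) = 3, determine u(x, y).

Substitute the ansatz u = A e^{x} into the left-hand side.
Derivatives of the ansatz:
  u_x = A e^{x}
  u_y = 0
Term by term:
  -(u_x)² = - A^{2} e^{2 x}
  -2·(u_y)² = 0
So the left-hand side equals
  - A^{2} e^{2 x}
This must equal f(x, y) = - 9 e^{2 x} identically.
Matching coefficients of the independent functions:
  [e^{2 x}]:  - A^{2} = -9
These equations allow (A) = (-3) or (3).
Impose the point condition(s):
  u(0, 0) = 3  ⟹  A = 3
Only A = 3 satisfies everything.
Hence u(x, y) = 3 e^{x}.

Answer: u(x, y) = 3 e^{x}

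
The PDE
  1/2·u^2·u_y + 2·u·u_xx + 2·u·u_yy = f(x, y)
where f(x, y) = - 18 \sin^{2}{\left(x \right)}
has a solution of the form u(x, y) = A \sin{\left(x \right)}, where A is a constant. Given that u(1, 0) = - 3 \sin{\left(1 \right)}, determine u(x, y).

Substitute the ansatz u = A \sin{\left(x \right)} into the left-hand side.
Derivatives of the ansatz:
  u_y = 0
  u_xx = - A \sin{\left(x \right)}
  u_yy = 0
Term by term:
  1/2·u^2·u_y = 0
  2·u·u_xx = - 2 A^{2} \sin^{2}{\left(x \right)}
  2·u·u_yy = 0
So the left-hand side equals
  - 2 A^{2} \sin^{2}{\left(x \right)}
This must equal f(x, y) = - 18 \sin^{2}{\left(x \right)} identically.
Matching coefficients of the independent functions:
  [\sin^{2}{\left(x \right)}]:  - 2 A^{2} = -18
These equations allow (A) = (-3) or (3).
Impose the point condition(s):
  u(1, 0) = - 3 \sin{\left(1 \right)}  ⟹  A \sin{\left(1 \right)} = - 3 \sin{\left(1 \right)}
Only A = -3 satisfies everything.
Hence u(x, y) = - 3 \sin{\left(x \right)}.

Answer: u(x, y) = - 3 \sin{\left(x \right)}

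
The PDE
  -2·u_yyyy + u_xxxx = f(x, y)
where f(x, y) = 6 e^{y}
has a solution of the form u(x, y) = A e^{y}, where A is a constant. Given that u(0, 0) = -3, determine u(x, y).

Substitute the ansatz u = A e^{y} into the left-hand side.
Derivatives of the ansatz:
  u_yyyy = A e^{y}
  u_xxxx = 0
Term by term:
  -2·u_yyyy = - 2 A e^{y}
  u_xxxx = 0
So the left-hand side equals
  - 2 A e^{y}
This must equal f(x, y) = 6 e^{y} identically.
Matching coefficients of the independent functions:
  [e^{y}]:  - 2 A = 6
Solving: A = -3.
Check against the point condition:
  u(0, 0) = -3  ⟹  A = -3  ✓
Hence u(x, y) = - 3 e^{y}.

Answer: u(x, y) = - 3 e^{y}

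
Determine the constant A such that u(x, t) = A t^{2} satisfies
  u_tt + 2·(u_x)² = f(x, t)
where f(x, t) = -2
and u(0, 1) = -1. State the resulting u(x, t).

Answer: u(x, t) = - t^{2}

Derivation:
Substitute the ansatz u = A t^{2} into the left-hand side.
Derivatives of the ansatz:
  u_tt = 2 A
  u_x = 0
Term by term:
  u_tt = 2 A
  2·(u_x)² = 0
So the left-hand side equals
  2 A
This must equal f(x, t) = -2 identically.
Matching coefficients of the independent functions:
  [constant term]:  2 A = -2
Solving: A = -1.
Check against the point condition:
  u(0, 1) = -1  ⟹  A = -1  ✓
Hence u(x, t) = - t^{2}.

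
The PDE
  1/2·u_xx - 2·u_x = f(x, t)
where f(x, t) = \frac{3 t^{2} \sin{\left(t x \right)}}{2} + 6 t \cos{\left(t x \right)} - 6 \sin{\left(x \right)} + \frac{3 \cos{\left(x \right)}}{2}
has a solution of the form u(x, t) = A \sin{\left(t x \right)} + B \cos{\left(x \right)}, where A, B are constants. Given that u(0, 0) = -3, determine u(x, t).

Substitute the ansatz u = A \sin{\left(t x \right)} + B \cos{\left(x \right)} into the left-hand side.
Derivatives of the ansatz:
  u_xx = - A t^{2} \sin{\left(t x \right)} - B \cos{\left(x \right)}
  u_x = A t \cos{\left(t x \right)} - B \sin{\left(x \right)}
Term by term:
  1/2·u_xx = - \frac{A t^{2} \sin{\left(t x \right)}}{2} - \frac{B \cos{\left(x \right)}}{2}
  -2·u_x = - 2 A t \cos{\left(t x \right)} + 2 B \sin{\left(x \right)}
So the left-hand side equals
  - \frac{A t^{2} \sin{\left(t x \right)}}{2} - 2 A t \cos{\left(t x \right)} + 2 B \sin{\left(x \right)} - \frac{B \cos{\left(x \right)}}{2}
This must equal f(x, t) = \frac{3 t^{2} \sin{\left(t x \right)}}{2} + 6 t \cos{\left(t x \right)} - 6 \sin{\left(x \right)} + \frac{3 \cos{\left(x \right)}}{2} identically.
Matching coefficients of the independent functions:
  [t \cos{\left(t x \right)}]:  - 2 A = 6
  [t^{2} \sin{\left(t x \right)}]:  - \frac{A}{2} = \frac{3}{2}
  [\sin{\left(x \right)}]:  2 B = -6
  [\cos{\left(x \right)}]:  - \frac{B}{2} = \frac{3}{2}
Solving: A = -3, B = -3.
Check against the point condition:
  u(0, 0) = -3  ⟹  B = -3  ✓
Hence u(x, t) = - 3 \sin{\left(t x \right)} - 3 \cos{\left(x \right)}.

Answer: u(x, t) = - 3 \sin{\left(t x \right)} - 3 \cos{\left(x \right)}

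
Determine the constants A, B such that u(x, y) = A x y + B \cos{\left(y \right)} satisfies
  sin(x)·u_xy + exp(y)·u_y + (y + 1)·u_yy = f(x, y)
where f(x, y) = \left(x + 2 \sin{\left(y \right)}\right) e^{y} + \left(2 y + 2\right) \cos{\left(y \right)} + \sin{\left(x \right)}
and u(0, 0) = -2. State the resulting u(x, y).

Substitute the ansatz u = A x y + B \cos{\left(y \right)} into the left-hand side.
Derivatives of the ansatz:
  u_xy = A
  u_y = A x - B \sin{\left(y \right)}
  u_yy = - B \cos{\left(y \right)}
Term by term:
  sin(x)·u_xy = A \sin{\left(x \right)}
  exp(y)·u_y = A x e^{y} - B e^{y} \sin{\left(y \right)}
  (y + 1)·u_yy = - B y \cos{\left(y \right)} - B \cos{\left(y \right)}
So the left-hand side equals
  A x e^{y} + A \sin{\left(x \right)} - B y \cos{\left(y \right)} - B e^{y} \sin{\left(y \right)} - B \cos{\left(y \right)}
This must equal f(x, y) identically; expanded, f = x e^{y} + 2 y \cos{\left(y \right)} + 2 e^{y} \sin{\left(y \right)} + \sin{\left(x \right)} + 2 \cos{\left(y \right)}.
Matching coefficients of the independent functions:
  [x e^{y}, \sin{\left(x \right)}]:  A = 1
  [y \cos{\left(y \right)}, e^{y} \sin{\left(y \right)}, \cos{\left(y \right)}]:  - B = 2
Solving: A = 1, B = -2.
Check against the point condition:
  u(0, 0) = -2  ⟹  B = -2  ✓
Hence u(x, y) = x y - 2 \cos{\left(y \right)}.

Answer: u(x, y) = x y - 2 \cos{\left(y \right)}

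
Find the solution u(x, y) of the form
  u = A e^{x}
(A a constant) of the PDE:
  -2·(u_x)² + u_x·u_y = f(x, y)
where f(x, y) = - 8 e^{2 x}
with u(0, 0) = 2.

Substitute the ansatz u = A e^{x} into the left-hand side.
Derivatives of the ansatz:
  u_x = A e^{x}
  u_y = 0
Term by term:
  -2·(u_x)² = - 2 A^{2} e^{2 x}
  u_x·u_y = 0
So the left-hand side equals
  - 2 A^{2} e^{2 x}
This must equal f(x, y) = - 8 e^{2 x} identically.
Matching coefficients of the independent functions:
  [e^{2 x}]:  - 2 A^{2} = -8
These equations allow (A) = (-2) or (2).
Impose the point condition(s):
  u(0, 0) = 2  ⟹  A = 2
Only A = 2 satisfies everything.
Hence u(x, y) = 2 e^{x}.

Answer: u(x, y) = 2 e^{x}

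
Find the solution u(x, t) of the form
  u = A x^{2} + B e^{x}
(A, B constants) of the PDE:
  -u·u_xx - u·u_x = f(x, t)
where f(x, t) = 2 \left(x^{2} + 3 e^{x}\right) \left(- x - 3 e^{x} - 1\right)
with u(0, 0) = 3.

Answer: u(x, t) = x^{2} + 3 e^{x}

Derivation:
Substitute the ansatz u = A x^{2} + B e^{x} into the left-hand side.
Derivatives of the ansatz:
  u_xx = 2 A + B e^{x}
  u_x = 2 A x + B e^{x}
Term by term:
  -u·u_xx = - 2 A^{2} x^{2} - A B x^{2} e^{x} - 2 A B e^{x} - B^{2} e^{2 x}
  -u·u_x = - 2 A^{2} x^{3} - A B x^{2} e^{x} - 2 A B x e^{x} - B^{2} e^{2 x}
So the left-hand side equals
  - 2 A^{2} x^{3} - 2 A^{2} x^{2} - 2 A B x^{2} e^{x} - 2 A B x e^{x} - 2 A B e^{x} - 2 B^{2} e^{2 x}
This must equal f(x, t) identically; expanded, f = - 2 x^{3} - 6 x^{2} e^{x} - 2 x^{2} - 6 x e^{x} - 18 e^{2 x} - 6 e^{x}.
Matching coefficients of the independent functions:
  [x^{2}, x^{3}]:  - 2 A^{2} = -2
  [x e^{x}, x^{2} e^{x}, e^{x}]:  - 2 A B = -6
  [e^{2 x}]:  - 2 B^{2} = -18
These equations allow (A, B) = (-1, -3) or (1, 3).
Impose the point condition(s):
  u(0, 0) = 3  ⟹  B = 3
Only A = 1, B = 3 satisfies everything.
Hence u(x, t) = x^{2} + 3 e^{x}.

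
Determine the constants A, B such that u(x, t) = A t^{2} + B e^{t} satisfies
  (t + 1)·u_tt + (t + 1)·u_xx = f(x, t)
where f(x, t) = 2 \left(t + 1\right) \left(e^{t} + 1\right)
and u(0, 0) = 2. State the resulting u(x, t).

Substitute the ansatz u = A t^{2} + B e^{t} into the left-hand side.
Derivatives of the ansatz:
  u_tt = 2 A + B e^{t}
  u_xx = 0
Term by term:
  (t + 1)·u_tt = 2 A t + 2 A + B t e^{t} + B e^{t}
  (t + 1)·u_xx = 0
So the left-hand side equals
  2 A t + 2 A + B t e^{t} + B e^{t}
This must equal f(x, t) identically; expanded, f = 2 t e^{t} + 2 t + 2 e^{t} + 2.
Matching coefficients of the independent functions:
  [constant term, t]:  2 A = 2
  [t e^{t}, e^{t}]:  B = 2
Solving: A = 1, B = 2.
Check against the point condition:
  u(0, 0) = 2  ⟹  B = 2  ✓
Hence u(x, t) = t^{2} + 2 e^{t}.

Answer: u(x, t) = t^{2} + 2 e^{t}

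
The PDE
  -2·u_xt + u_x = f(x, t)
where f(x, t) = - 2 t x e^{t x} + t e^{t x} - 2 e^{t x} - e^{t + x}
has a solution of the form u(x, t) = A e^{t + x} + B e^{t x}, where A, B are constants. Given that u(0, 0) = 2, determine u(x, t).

Answer: u(x, t) = e^{t x} + e^{t + x}

Derivation:
Substitute the ansatz u = A e^{t + x} + B e^{t x} into the left-hand side.
Derivatives of the ansatz:
  u_xt = A e^{t} e^{x} + B t x e^{t x} + B e^{t x}
  u_x = A e^{t} e^{x} + B t e^{t x}
Term by term:
  -2·u_xt = - 2 A e^{t} e^{x} - 2 B t x e^{t x} - 2 B e^{t x}
  u_x = A e^{t} e^{x} + B t e^{t x}
So the left-hand side equals
  - A e^{t} e^{x} - 2 B t x e^{t x} + B t e^{t x} - 2 B e^{t x}
This must equal f(x, t) identically; expanded, f = - 2 t x e^{t x} + t e^{t x} - e^{t} e^{x} - 2 e^{t x}.
Matching coefficients of the independent functions:
  [t e^{t x}]:  B = 1
  [e^{t} e^{x}]:  - A = -1
  [t x e^{t x}, e^{t x}]:  - 2 B = -2
Solving: A = 1, B = 1.
Check against the point condition:
  u(0, 0) = 2  ⟹  A + B = 2  ✓
Hence u(x, t) = e^{t x} + e^{t + x}.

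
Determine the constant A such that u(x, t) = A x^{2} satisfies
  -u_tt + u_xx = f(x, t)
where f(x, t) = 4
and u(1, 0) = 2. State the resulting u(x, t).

Answer: u(x, t) = 2 x^{2}

Derivation:
Substitute the ansatz u = A x^{2} into the left-hand side.
Derivatives of the ansatz:
  u_tt = 0
  u_xx = 2 A
Term by term:
  -u_tt = 0
  u_xx = 2 A
So the left-hand side equals
  2 A
This must equal f(x, t) = 4 identically.
Matching coefficients of the independent functions:
  [constant term]:  2 A = 4
Solving: A = 2.
Check against the point condition:
  u(1, 0) = 2  ⟹  A = 2  ✓
Hence u(x, t) = 2 x^{2}.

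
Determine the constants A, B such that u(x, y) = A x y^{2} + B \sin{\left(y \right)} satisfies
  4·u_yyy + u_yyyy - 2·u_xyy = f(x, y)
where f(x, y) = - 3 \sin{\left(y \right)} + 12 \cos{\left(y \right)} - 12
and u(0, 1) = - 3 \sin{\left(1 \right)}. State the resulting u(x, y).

Answer: u(x, y) = 3 x y^{2} - 3 \sin{\left(y \right)}

Derivation:
Substitute the ansatz u = A x y^{2} + B \sin{\left(y \right)} into the left-hand side.
Derivatives of the ansatz:
  u_yyy = - B \cos{\left(y \right)}
  u_yyyy = B \sin{\left(y \right)}
  u_xyy = 2 A
Term by term:
  4·u_yyy = - 4 B \cos{\left(y \right)}
  u_yyyy = B \sin{\left(y \right)}
  -2·u_xyy = - 4 A
So the left-hand side equals
  - 4 A + B \sin{\left(y \right)} - 4 B \cos{\left(y \right)}
This must equal f(x, y) = - 3 \sin{\left(y \right)} + 12 \cos{\left(y \right)} - 12 identically.
Matching coefficients of the independent functions:
  [constant term]:  - 4 A = -12
  [\sin{\left(y \right)}]:  B = -3
  [\cos{\left(y \right)}]:  - 4 B = 12
Solving: A = 3, B = -3.
Check against the point condition:
  u(0, 1) = - 3 \sin{\left(1 \right)}  ⟹  B \sin{\left(1 \right)} = - 3 \sin{\left(1 \right)}  ✓
Hence u(x, y) = 3 x y^{2} - 3 \sin{\left(y \right)}.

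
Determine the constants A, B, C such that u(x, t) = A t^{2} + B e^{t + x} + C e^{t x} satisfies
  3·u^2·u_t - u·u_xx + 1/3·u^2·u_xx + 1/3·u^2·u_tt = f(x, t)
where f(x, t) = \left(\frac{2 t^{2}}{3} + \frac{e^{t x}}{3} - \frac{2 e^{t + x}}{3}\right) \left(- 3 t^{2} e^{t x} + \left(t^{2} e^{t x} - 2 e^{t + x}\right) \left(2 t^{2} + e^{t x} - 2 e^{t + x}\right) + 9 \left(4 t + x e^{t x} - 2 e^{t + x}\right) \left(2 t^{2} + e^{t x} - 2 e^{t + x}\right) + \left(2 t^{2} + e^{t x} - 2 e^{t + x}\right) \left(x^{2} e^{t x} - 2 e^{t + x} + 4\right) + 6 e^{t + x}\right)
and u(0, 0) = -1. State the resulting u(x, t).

Substitute the ansatz u = A t^{2} + B e^{t + x} + C e^{t x} into the left-hand side.
Derivatives of the ansatz:
  u_t = 2 A t + B e^{t} e^{x} + C x e^{t x}
  u_xx = B e^{t} e^{x} + C t^{2} e^{t x}
  u_tt = 2 A + B e^{t} e^{x} + C x^{2} e^{t x}
Term by term:
  3·u^2·u_t = 6 A^{3} t^{5} + 3 A^{2} B t^{4} e^{t} e^{x} + 12 A^{2} B t^{3} e^{t} e^{x} + 3 A^{2} C t^{4} x e^{t x} + 12 A^{2} C t^{3} e^{t x} + 6 A B^{2} t^{2} e^{2 t} e^{2 x} + 6 A B^{2} t e^{2 t} e^{2 x} + 6 A B C t^{2} x e^{t} e^{x} e^{t x} + 6 A B C t^{2} e^{t} e^{x} e^{t x} + 12 A B C t e^{t} e^{x} e^{t x} + 6 A C^{2} t^{2} x e^{2 t x} + 6 A C^{2} t e^{2 t x} + 3 B^{3} e^{3 t} e^{3 x} + 3 B^{2} C x e^{2 t} e^{2 x} e^{t x} + 6 B^{2} C e^{2 t} e^{2 x} e^{t x} + 6 B C^{2} x e^{t} e^{x} e^{2 t x} + 3 B C^{2} e^{t} e^{x} e^{2 t x} + 3 C^{3} x e^{3 t x}
  -u·u_xx = - A B t^{2} e^{t} e^{x} - A C t^{4} e^{t x} - B^{2} e^{2 t} e^{2 x} - B C t^{2} e^{t} e^{x} e^{t x} - B C e^{t} e^{x} e^{t x} - C^{2} t^{2} e^{2 t x}
  1/3·u^2·u_xx = \frac{A^{2} B t^{4} e^{t} e^{x}}{3} + \frac{A^{2} C t^{6} e^{t x}}{3} + \frac{2 A B^{2} t^{2} e^{2 t} e^{2 x}}{3} + \frac{2 A B C t^{4} e^{t} e^{x} e^{t x}}{3} + \frac{2 A B C t^{2} e^{t} e^{x} e^{t x}}{3} + \frac{2 A C^{2} t^{4} e^{2 t x}}{3} + \frac{B^{3} e^{3 t} e^{3 x}}{3} + \frac{B^{2} C t^{2} e^{2 t} e^{2 x} e^{t x}}{3} + \frac{2 B^{2} C e^{2 t} e^{2 x} e^{t x}}{3} + \frac{2 B C^{2} t^{2} e^{t} e^{x} e^{2 t x}}{3} + \frac{B C^{2} e^{t} e^{x} e^{2 t x}}{3} + \frac{C^{3} t^{2} e^{3 t x}}{3}
  1/3·u^2·u_tt = \frac{2 A^{3} t^{4}}{3} + \frac{A^{2} B t^{4} e^{t} e^{x}}{3} + \frac{4 A^{2} B t^{2} e^{t} e^{x}}{3} + \frac{A^{2} C t^{4} x^{2} e^{t x}}{3} + \frac{4 A^{2} C t^{2} e^{t x}}{3} + \frac{2 A B^{2} t^{2} e^{2 t} e^{2 x}}{3} + \frac{2 A B^{2} e^{2 t} e^{2 x}}{3} + \frac{2 A B C t^{2} x^{2} e^{t} e^{x} e^{t x}}{3} + \frac{2 A B C t^{2} e^{t} e^{x} e^{t x}}{3} + \frac{4 A B C e^{t} e^{x} e^{t x}}{3} + \frac{2 A C^{2} t^{2} x^{2} e^{2 t x}}{3} + \frac{2 A C^{2} e^{2 t x}}{3} + \frac{B^{3} e^{3 t} e^{3 x}}{3} + \frac{B^{2} C x^{2} e^{2 t} e^{2 x} e^{t x}}{3} + \frac{2 B^{2} C e^{2 t} e^{2 x} e^{t x}}{3} + \frac{2 B C^{2} x^{2} e^{t} e^{x} e^{2 t x}}{3} + \frac{B C^{2} e^{t} e^{x} e^{2 t x}}{3} + \frac{C^{3} x^{2} e^{3 t x}}{3}
Sum these and collect like terms in the independent variables.
This must equal f(x, t) identically; expanded, f = \frac{4 t^{6} e^{t x}}{3} + 48 t^{5} + \frac{4 t^{4} x^{2} e^{t x}}{3} + 12 t^{4} x e^{t x} - \frac{8 t^{4} e^{t} e^{x} e^{t x}}{3} - \frac{88 t^{4} e^{t} e^{x}}{3} + \frac{4 t^{4} e^{2 t x}}{3} - 2 t^{4} e^{t x} + \frac{16 t^{4}}{3} - 96 t^{3} e^{t} e^{x} + 48 t^{3} e^{t x} - \frac{8 t^{2} x^{2} e^{t} e^{x} e^{t x}}{3} + \frac{4 t^{2} x^{2} e^{2 t x}}{3} - 24 t^{2} x e^{t} e^{x} e^{t x} + 12 t^{2} x e^{2 t x} + \frac{4 t^{2} e^{2 t} e^{2 x} e^{t x}}{3} + \frac{176 t^{2} e^{2 t} e^{2 x}}{3} - \frac{4 t^{2} e^{t} e^{x} e^{2 t x}}{3} - \frac{82 t^{2} e^{t} e^{x} e^{t x}}{3} - \frac{20 t^{2} e^{t} e^{x}}{3} + \frac{t^{2} e^{3 t x}}{3} - t^{2} e^{2 t x} + \frac{16 t^{2} e^{t x}}{3} + 48 t e^{2 t} e^{2 x} - 48 t e^{t} e^{x} e^{t x} + 12 t e^{2 t x} + \frac{4 x^{2} e^{2 t} e^{2 x} e^{t x}}{3} - \frac{4 x^{2} e^{t} e^{x} e^{2 t x}}{3} + \frac{x^{2} e^{3 t x}}{3} + 12 x e^{2 t} e^{2 x} e^{t x} - 12 x e^{t} e^{x} e^{2 t x} + 3 x e^{3 t x} - \frac{88 e^{3 t} e^{3 x}}{3} + \frac{88 e^{2 t} e^{2 x} e^{t x}}{3} + \frac{4 e^{2 t} e^{2 x}}{3} - \frac{22 e^{t} e^{x} e^{2 t x}}{3} - \frac{10 e^{t} e^{x} e^{t x}}{3} + \frac{4 e^{2 t x}}{3}.
Matching coefficients of the independent functions:
(each divided by its leading coefficient; functions giving the same equation are listed together)
  [t^{4}, t^{5}]:  A^{3} - 8 = 0
  [t e^{2 t x}, t^{4} e^{2 t x}, t^{2} x e^{2 t x}, …]:  A C^{2} - 2 = 0
  [t^{2} e^{t x}, t^{3} e^{t x}, t^{6} e^{t x}, …]:  A^{2} C - 4 = 0
  [t^{2} e^{2 t x}]:  C^{2} - 1 = 0
  [t^{2} e^{3 t x}, x e^{3 t x}, x^{2} e^{3 t x}]:  C^{3} - 1 = 0
  [t^{4} e^{t x}]:  A C - 2 = 0
  [e^{2 t} e^{2 x}]:  A B^{2} - \frac{3 B^{2}}{2} - 2 = 0
  [e^{3 t} e^{3 x}]:  B^{3} + 8 = 0
  [t e^{2 t} e^{2 x}, t^{2} e^{2 t} e^{2 x}]:  A B^{2} - 8 = 0
  [t^{2} e^{t} e^{x}]:  A^{2} B - \frac{3 A B}{4} + 5 = 0
  [t^{3} e^{t} e^{x}, t^{4} e^{t} e^{x}]:  A^{2} B + 8 = 0
  [e^{t} e^{x} e^{t x}]:  A B C - \frac{3 B C}{4} + \frac{5}{2} = 0
  [e^{t} e^{x} e^{2 t x}, t^{2} e^{t} e^{x} e^{2 t x}, x e^{t} e^{x} e^{2 t x}, …]:  B C^{2} + 2 = 0
  [e^{2 t} e^{2 x} e^{t x}, t^{2} e^{2 t} e^{2 x} e^{t x}, x e^{2 t} e^{2 x} e^{t x}, …]:  B^{2} C - 4 = 0
  [t e^{t} e^{x} e^{t x}, t^{4} e^{t} e^{x} e^{t x}, t^{2} x e^{t} e^{x} e^{t x}, …]:  A B C + 4 = 0
  [t^{2} e^{t} e^{x} e^{t x}]:  A B C - \frac{3 B C}{22} + \frac{41}{11} = 0
Solving: A = 2, B = -2, C = 1.
Check against the point condition:
  u(0, 0) = -1  ⟹  B + C = -1  ✓
Hence u(x, t) = 2 t^{2} + e^{t x} - 2 e^{t + x}.

Answer: u(x, t) = 2 t^{2} + e^{t x} - 2 e^{t + x}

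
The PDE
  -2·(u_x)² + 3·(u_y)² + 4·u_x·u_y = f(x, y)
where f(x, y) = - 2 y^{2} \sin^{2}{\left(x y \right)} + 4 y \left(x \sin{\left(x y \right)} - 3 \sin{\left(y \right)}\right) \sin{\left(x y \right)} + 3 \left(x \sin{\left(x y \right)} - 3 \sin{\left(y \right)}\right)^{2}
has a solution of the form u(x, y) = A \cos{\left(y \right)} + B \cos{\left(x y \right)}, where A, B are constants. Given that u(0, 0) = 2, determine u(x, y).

Substitute the ansatz u = A \cos{\left(y \right)} + B \cos{\left(x y \right)} into the left-hand side.
Derivatives of the ansatz:
  u_x = - B y \sin{\left(x y \right)}
  u_y = - A \sin{\left(y \right)} - B x \sin{\left(x y \right)}
Term by term:
  -2·(u_x)² = - 2 B^{2} y^{2} \sin^{2}{\left(x y \right)}
  3·(u_y)² = 3 A^{2} \sin^{2}{\left(y \right)} + 6 A B x \sin{\left(y \right)} \sin{\left(x y \right)} + 3 B^{2} x^{2} \sin^{2}{\left(x y \right)}
  4·u_x·u_y = 4 A B y \sin{\left(y \right)} \sin{\left(x y \right)} + 4 B^{2} x y \sin^{2}{\left(x y \right)}
So the left-hand side equals
  3 A^{2} \sin^{2}{\left(y \right)} + 6 A B x \sin{\left(y \right)} \sin{\left(x y \right)} + 4 A B y \sin{\left(y \right)} \sin{\left(x y \right)} + 3 B^{2} x^{2} \sin^{2}{\left(x y \right)} + 4 B^{2} x y \sin^{2}{\left(x y \right)} - 2 B^{2} y^{2} \sin^{2}{\left(x y \right)}
This must equal f(x, y) identically; expanded, f = 3 x^{2} \sin^{2}{\left(x y \right)} + 4 x y \sin^{2}{\left(x y \right)} - 18 x \sin{\left(y \right)} \sin{\left(x y \right)} - 2 y^{2} \sin^{2}{\left(x y \right)} - 12 y \sin{\left(y \right)} \sin{\left(x y \right)} + 27 \sin^{2}{\left(y \right)}.
Matching coefficients of the independent functions:
  [x^{2} \sin^{2}{\left(x y \right)}]:  3 B^{2} = 3
  [y^{2} \sin^{2}{\left(x y \right)}]:  - 2 B^{2} = -2
  [x y \sin^{2}{\left(x y \right)}]:  4 B^{2} = 4
  [x \sin{\left(y \right)} \sin{\left(x y \right)}]:  6 A B = -18
  [y \sin{\left(y \right)} \sin{\left(x y \right)}]:  4 A B = -12
  [\sin^{2}{\left(y \right)}]:  3 A^{2} = 27
These equations allow (A, B) = (-3, 1) or (3, -1).
Impose the point condition(s):
  u(0, 0) = 2  ⟹  A + B = 2
Only A = 3, B = -1 satisfies everything.
Hence u(x, y) = 3 \cos{\left(y \right)} - \cos{\left(x y \right)}.

Answer: u(x, y) = 3 \cos{\left(y \right)} - \cos{\left(x y \right)}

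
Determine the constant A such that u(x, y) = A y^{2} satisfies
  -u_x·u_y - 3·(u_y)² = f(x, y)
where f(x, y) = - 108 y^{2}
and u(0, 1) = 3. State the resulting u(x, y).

Substitute the ansatz u = A y^{2} into the left-hand side.
Derivatives of the ansatz:
  u_x = 0
  u_y = 2 A y
Term by term:
  -u_x·u_y = 0
  -3·(u_y)² = - 12 A^{2} y^{2}
So the left-hand side equals
  - 12 A^{2} y^{2}
This must equal f(x, y) = - 108 y^{2} identically.
Matching coefficients of the independent functions:
  [y^{2}]:  - 12 A^{2} = -108
These equations allow (A) = (-3) or (3).
Impose the point condition(s):
  u(0, 1) = 3  ⟹  A = 3
Only A = 3 satisfies everything.
Hence u(x, y) = 3 y^{2}.

Answer: u(x, y) = 3 y^{2}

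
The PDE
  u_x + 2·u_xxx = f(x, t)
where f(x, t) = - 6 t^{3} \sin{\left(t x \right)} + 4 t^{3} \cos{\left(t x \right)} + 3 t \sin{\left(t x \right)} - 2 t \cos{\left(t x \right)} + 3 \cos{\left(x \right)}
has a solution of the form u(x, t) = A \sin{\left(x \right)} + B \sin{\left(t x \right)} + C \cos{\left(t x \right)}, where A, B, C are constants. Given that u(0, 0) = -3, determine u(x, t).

Answer: u(x, t) = - 3 \sin{\left(x \right)} - 2 \sin{\left(t x \right)} - 3 \cos{\left(t x \right)}

Derivation:
Substitute the ansatz u = A \sin{\left(x \right)} + B \sin{\left(t x \right)} + C \cos{\left(t x \right)} into the left-hand side.
Derivatives of the ansatz:
  u_x = A \cos{\left(x \right)} + B t \cos{\left(t x \right)} - C t \sin{\left(t x \right)}
  u_xxx = - A \cos{\left(x \right)} - B t^{3} \cos{\left(t x \right)} + C t^{3} \sin{\left(t x \right)}
Term by term:
  u_x = A \cos{\left(x \right)} + B t \cos{\left(t x \right)} - C t \sin{\left(t x \right)}
  2·u_xxx = - 2 A \cos{\left(x \right)} - 2 B t^{3} \cos{\left(t x \right)} + 2 C t^{3} \sin{\left(t x \right)}
So the left-hand side equals
  - A \cos{\left(x \right)} - 2 B t^{3} \cos{\left(t x \right)} + B t \cos{\left(t x \right)} + 2 C t^{3} \sin{\left(t x \right)} - C t \sin{\left(t x \right)}
This must equal f(x, t) = - 6 t^{3} \sin{\left(t x \right)} + 4 t^{3} \cos{\left(t x \right)} + 3 t \sin{\left(t x \right)} - 2 t \cos{\left(t x \right)} + 3 \cos{\left(x \right)} identically.
Matching coefficients of the independent functions:
  [t \sin{\left(t x \right)}]:  - C = 3
  [t \cos{\left(t x \right)}]:  B = -2
  [t^{3} \sin{\left(t x \right)}]:  2 C = -6
  [t^{3} \cos{\left(t x \right)}]:  - 2 B = 4
  [\cos{\left(x \right)}]:  - A = 3
Solving: A = -3, B = -2, C = -3.
Check against the point condition:
  u(0, 0) = -3  ⟹  C = -3  ✓
Hence u(x, t) = - 3 \sin{\left(x \right)} - 2 \sin{\left(t x \right)} - 3 \cos{\left(t x \right)}.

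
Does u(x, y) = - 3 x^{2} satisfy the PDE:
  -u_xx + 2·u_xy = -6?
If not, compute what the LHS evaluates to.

Evaluate each term of the left-hand side for u = - 3 x^{2}.
Derivatives:
  u_xx = -6
  u_xy = 0
Terms:
  -u_xx = 6
  2·u_xy = 0
Sum: LHS = 6
Given right-hand side: -6. Difference LHS − RHS = 12 ≠ 0, so u is not a solution.

Answer: No, the LHS evaluates to 6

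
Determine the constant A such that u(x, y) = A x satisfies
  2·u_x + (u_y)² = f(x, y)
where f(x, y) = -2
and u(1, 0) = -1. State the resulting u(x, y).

Substitute the ansatz u = A x into the left-hand side.
Derivatives of the ansatz:
  u_x = A
  u_y = 0
Term by term:
  2·u_x = 2 A
  (u_y)² = 0
So the left-hand side equals
  2 A
This must equal f(x, y) = -2 identically.
Matching coefficients of the independent functions:
  [constant term]:  2 A = -2
Solving: A = -1.
Check against the point condition:
  u(1, 0) = -1  ⟹  A = -1  ✓
Hence u(x, y) = - x.

Answer: u(x, y) = - x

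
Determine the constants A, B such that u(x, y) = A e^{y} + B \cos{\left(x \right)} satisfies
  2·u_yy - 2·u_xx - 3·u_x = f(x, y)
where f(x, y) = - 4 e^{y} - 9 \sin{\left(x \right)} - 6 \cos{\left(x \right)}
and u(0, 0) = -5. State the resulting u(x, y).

Substitute the ansatz u = A e^{y} + B \cos{\left(x \right)} into the left-hand side.
Derivatives of the ansatz:
  u_yy = A e^{y}
  u_xx = - B \cos{\left(x \right)}
  u_x = - B \sin{\left(x \right)}
Term by term:
  2·u_yy = 2 A e^{y}
  -2·u_xx = 2 B \cos{\left(x \right)}
  -3·u_x = 3 B \sin{\left(x \right)}
So the left-hand side equals
  2 A e^{y} + 3 B \sin{\left(x \right)} + 2 B \cos{\left(x \right)}
This must equal f(x, y) = - 4 e^{y} - 9 \sin{\left(x \right)} - 6 \cos{\left(x \right)} identically.
Matching coefficients of the independent functions:
  [e^{y}]:  2 A = -4
  [\sin{\left(x \right)}]:  3 B = -9
  [\cos{\left(x \right)}]:  2 B = -6
Solving: A = -2, B = -3.
Check against the point condition:
  u(0, 0) = -5  ⟹  A + B = -5  ✓
Hence u(x, y) = - 2 e^{y} - 3 \cos{\left(x \right)}.

Answer: u(x, y) = - 2 e^{y} - 3 \cos{\left(x \right)}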